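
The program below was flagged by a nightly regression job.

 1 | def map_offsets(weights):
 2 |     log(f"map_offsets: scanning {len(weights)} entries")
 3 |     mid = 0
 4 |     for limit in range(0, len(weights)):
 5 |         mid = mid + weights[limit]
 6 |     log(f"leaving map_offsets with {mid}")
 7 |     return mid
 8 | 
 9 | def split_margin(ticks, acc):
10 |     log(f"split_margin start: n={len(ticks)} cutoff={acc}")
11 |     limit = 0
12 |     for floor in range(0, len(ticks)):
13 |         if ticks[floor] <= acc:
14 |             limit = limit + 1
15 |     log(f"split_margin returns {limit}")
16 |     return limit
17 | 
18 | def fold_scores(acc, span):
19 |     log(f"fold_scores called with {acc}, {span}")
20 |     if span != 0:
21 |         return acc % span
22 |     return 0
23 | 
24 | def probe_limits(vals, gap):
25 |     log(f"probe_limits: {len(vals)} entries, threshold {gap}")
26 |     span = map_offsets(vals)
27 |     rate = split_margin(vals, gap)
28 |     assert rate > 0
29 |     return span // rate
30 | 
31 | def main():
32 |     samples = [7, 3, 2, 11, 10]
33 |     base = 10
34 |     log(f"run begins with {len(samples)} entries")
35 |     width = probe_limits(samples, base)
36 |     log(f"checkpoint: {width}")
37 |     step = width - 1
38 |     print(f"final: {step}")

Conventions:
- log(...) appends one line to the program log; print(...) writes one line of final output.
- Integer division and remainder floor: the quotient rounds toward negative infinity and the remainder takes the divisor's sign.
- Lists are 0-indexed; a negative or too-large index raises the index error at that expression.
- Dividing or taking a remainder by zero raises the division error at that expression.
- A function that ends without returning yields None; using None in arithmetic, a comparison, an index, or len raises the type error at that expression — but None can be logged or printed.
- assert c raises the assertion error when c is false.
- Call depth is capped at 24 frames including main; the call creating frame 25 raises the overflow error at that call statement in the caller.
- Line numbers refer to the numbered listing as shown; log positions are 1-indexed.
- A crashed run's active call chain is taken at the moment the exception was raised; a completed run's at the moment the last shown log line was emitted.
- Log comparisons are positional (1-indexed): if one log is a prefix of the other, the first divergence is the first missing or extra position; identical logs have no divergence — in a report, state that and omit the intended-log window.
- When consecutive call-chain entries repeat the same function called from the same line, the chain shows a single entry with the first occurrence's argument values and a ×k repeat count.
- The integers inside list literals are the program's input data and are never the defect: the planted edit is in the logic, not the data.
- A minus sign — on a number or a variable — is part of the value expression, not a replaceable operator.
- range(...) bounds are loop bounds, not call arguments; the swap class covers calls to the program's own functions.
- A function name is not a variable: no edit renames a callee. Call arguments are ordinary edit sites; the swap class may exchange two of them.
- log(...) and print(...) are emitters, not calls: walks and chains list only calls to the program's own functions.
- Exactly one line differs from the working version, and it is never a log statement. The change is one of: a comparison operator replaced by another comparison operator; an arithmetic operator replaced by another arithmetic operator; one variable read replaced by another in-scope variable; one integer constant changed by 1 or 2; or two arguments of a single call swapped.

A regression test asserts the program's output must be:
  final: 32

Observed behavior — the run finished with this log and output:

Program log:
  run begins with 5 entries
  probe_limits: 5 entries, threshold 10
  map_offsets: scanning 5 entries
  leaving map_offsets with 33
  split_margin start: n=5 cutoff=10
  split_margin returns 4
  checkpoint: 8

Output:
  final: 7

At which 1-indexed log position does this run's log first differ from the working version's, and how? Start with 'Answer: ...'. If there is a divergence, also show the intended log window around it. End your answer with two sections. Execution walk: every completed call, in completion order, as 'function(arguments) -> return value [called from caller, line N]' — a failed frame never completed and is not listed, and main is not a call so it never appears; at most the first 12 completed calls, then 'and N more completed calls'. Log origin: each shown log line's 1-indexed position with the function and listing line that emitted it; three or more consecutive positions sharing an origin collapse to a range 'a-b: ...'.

Answer: at position 6 the run shows 'split_margin returns 4' where the working version logs 'split_margin returns 1'.
Intended log window:
  4: leaving map_offsets with 33
  5: split_margin start: n=5 cutoff=10
  6: split_margin returns 1
  7: checkpoint: 33
Execution walk:
  map_offsets([7, 3, 2, 11, 10]) -> 33  [called from probe_limits, line 26]
  split_margin([7, 3, 2, 11, 10], 10) -> 4  [called from probe_limits, line 27]
  probe_limits([7, 3, 2, 11, 10], 10) -> 8  [called from main, line 35]
Origin of each log line:
  1: emitted by main (line 34)
  2: emitted by probe_limits (line 25)
  3: emitted by map_offsets (line 2)
  4: emitted by map_offsets (line 6)
  5: emitted by split_margin (line 10)
  6: emitted by split_margin (line 15)
  7: emitted by main (line 36)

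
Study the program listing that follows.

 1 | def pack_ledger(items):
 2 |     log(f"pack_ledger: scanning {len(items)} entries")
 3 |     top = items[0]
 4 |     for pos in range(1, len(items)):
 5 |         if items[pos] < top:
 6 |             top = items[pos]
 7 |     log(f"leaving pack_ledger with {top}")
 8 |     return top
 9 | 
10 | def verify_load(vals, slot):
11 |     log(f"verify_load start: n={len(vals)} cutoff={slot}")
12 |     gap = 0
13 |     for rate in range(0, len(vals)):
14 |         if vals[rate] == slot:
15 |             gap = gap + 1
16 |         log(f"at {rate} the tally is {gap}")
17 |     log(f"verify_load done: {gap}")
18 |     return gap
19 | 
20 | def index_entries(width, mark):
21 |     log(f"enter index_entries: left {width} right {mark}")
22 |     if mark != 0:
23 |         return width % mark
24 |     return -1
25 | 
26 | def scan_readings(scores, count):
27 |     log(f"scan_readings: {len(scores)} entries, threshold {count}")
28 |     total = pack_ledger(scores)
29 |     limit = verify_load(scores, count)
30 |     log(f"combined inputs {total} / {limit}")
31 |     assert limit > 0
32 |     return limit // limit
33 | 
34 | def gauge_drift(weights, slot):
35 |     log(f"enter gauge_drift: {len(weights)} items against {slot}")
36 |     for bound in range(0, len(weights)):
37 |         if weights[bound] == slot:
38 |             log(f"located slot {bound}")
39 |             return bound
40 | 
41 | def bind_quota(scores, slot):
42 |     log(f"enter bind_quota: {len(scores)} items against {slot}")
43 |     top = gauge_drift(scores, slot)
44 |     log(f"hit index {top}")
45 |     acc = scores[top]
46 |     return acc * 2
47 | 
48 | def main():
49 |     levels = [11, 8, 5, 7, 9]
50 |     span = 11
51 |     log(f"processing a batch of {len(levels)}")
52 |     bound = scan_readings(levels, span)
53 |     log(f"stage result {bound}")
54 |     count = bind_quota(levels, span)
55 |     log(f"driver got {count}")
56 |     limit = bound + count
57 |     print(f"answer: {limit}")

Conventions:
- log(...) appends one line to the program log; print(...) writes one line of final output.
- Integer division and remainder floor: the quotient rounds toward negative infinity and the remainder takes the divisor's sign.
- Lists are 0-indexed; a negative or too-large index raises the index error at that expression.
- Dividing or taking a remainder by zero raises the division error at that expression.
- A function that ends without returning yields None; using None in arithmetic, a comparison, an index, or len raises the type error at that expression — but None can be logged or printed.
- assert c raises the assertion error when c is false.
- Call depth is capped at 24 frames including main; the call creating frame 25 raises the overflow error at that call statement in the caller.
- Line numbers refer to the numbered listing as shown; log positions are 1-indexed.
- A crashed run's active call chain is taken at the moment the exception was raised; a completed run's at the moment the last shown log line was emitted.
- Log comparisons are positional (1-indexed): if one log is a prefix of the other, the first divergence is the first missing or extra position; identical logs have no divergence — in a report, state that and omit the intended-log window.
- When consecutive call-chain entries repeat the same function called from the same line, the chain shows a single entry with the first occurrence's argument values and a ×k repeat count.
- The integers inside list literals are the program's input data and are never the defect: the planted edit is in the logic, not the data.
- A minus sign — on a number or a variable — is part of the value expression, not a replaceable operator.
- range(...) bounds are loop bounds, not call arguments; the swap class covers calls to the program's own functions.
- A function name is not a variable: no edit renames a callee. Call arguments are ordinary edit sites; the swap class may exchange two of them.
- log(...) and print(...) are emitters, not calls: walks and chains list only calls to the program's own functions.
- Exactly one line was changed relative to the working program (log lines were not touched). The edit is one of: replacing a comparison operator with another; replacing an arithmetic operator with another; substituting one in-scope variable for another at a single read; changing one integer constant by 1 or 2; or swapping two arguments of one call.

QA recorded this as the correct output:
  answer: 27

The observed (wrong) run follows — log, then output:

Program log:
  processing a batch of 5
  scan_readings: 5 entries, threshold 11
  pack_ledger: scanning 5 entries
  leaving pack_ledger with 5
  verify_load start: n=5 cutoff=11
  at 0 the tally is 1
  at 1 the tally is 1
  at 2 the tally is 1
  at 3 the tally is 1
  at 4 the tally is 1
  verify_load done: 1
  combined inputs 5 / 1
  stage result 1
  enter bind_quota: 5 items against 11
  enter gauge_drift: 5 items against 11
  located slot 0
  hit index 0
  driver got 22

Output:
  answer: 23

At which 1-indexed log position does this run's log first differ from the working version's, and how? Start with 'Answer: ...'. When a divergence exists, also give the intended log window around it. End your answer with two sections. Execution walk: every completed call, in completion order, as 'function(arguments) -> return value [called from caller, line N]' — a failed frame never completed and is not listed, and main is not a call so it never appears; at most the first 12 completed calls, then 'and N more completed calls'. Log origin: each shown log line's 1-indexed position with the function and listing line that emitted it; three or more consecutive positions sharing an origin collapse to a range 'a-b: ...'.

Answer: position 13; shown 'stage result 1' vs intended 'stage result 5'.
Intended log window:
  11: verify_load done: 1
  12: combined inputs 5 / 1
  13: stage result 5
  14: enter bind_quota: 5 items against 11
Execution walk:
  pack_ledger([11, 8, 5, 7, 9]) -> 5  [called from scan_readings, line 28]
  verify_load([11, 8, 5, 7, 9], 11) -> 1  [called from scan_readings, line 29]
  scan_readings([11, 8, 5, 7, 9], 11) -> 1  [called from main, line 52]
  gauge_drift([11, 8, 5, 7, 9], 11) -> 0  [called from bind_quota, line 43]
  bind_quota([11, 8, 5, 7, 9], 11) -> 22  [called from main, line 54]
Log line origins:
  1: emitted by main (line 51)
  2: emitted by scan_readings (line 27)
  3: emitted by pack_ledger (line 2)
  4: emitted by pack_ledger (line 7)
  5: emitted by verify_load (line 11)
  6-10: emitted by verify_load (line 16)
  11: emitted by verify_load (line 17)
  12: emitted by scan_readings (line 30)
  13: emitted by main (line 53)
  14: emitted by bind_quota (line 42)
  15: emitted by gauge_drift (line 35)
  16: emitted by gauge_drift (line 38)
  17: emitted by bind_quota (line 44)
  18: emitted by main (line 55)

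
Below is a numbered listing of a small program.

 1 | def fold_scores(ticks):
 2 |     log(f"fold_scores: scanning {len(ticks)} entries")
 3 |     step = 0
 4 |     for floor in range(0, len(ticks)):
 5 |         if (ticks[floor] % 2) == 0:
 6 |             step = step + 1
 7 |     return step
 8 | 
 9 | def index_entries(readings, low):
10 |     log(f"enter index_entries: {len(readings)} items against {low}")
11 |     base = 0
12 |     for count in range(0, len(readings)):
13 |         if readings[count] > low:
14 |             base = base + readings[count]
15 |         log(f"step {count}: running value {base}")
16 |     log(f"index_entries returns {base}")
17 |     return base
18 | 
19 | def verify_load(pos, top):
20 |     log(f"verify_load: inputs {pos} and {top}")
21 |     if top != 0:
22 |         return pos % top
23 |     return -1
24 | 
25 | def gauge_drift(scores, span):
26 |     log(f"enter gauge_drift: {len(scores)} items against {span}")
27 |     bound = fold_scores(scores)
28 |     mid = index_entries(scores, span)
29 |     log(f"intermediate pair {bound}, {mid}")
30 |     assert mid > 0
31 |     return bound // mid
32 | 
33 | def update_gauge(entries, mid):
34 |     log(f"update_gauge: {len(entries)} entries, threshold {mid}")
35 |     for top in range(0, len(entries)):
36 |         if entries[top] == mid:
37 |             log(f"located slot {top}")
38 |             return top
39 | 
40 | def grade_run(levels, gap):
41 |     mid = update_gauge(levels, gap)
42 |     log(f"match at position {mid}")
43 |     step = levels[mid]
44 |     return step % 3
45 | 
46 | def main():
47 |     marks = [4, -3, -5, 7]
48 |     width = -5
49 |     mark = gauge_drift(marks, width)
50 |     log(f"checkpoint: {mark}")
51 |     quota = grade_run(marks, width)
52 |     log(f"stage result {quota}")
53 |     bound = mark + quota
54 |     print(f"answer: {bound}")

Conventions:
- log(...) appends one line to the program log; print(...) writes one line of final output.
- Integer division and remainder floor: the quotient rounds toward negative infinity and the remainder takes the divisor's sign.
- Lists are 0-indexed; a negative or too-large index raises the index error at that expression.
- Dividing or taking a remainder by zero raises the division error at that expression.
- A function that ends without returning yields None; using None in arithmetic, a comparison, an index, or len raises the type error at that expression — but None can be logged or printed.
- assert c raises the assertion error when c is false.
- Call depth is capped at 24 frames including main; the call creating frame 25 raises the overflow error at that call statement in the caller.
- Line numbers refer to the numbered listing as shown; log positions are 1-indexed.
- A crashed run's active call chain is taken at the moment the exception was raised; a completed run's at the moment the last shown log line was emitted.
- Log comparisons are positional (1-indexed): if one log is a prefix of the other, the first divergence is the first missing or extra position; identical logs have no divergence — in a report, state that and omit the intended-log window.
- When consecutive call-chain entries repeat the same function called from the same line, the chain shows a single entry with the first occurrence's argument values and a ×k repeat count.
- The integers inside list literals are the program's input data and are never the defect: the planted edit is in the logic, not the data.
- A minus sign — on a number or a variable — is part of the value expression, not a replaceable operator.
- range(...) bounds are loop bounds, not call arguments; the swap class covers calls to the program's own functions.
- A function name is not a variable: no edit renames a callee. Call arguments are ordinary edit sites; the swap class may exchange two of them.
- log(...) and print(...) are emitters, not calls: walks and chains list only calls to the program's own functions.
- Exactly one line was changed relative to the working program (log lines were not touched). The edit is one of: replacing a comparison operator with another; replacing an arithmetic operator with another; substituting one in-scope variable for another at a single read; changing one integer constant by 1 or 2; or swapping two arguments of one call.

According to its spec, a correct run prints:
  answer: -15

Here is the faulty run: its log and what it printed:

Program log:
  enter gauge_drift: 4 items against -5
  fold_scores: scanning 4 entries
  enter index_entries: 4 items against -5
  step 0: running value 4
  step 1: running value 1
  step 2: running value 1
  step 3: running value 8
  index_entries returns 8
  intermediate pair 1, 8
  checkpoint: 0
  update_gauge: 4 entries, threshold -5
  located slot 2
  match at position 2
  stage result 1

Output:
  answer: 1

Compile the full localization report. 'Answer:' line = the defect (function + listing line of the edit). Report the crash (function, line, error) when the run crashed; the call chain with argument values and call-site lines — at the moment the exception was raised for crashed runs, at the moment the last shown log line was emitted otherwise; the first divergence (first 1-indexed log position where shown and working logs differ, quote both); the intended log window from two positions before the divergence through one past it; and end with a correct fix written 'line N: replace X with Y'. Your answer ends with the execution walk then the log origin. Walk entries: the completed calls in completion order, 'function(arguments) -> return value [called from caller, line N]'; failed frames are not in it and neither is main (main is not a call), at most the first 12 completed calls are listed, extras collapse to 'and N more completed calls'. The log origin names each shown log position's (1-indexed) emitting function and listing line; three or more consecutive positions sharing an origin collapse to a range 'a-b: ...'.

Answer: the defect is in grade_run at line 44.
Core observation: The log first diverges at position 14: the faulty run prints 'stage result 1' where the working version prints 'stage result -15'.
Call chain: main.
First divergence: position 14 — the shown line 'stage result 1' should read 'stage result -15'.
Intended log window:
  12: located slot 2
  13: match at position 2
  14: stage result -15
Execution walk:
  fold_scores([4, -3, -5, 7]) -> 1  [called from gauge_drift, line 27]
  index_entries([4, -3, -5, 7], -5) -> 8  [called from gauge_drift, line 28]
  gauge_drift([4, -3, -5, 7], -5) -> 0  [called from main, line 49]
  update_gauge([4, -3, -5, 7], -5) -> 2  [called from grade_run, line 41]
  grade_run([4, -3, -5, 7], -5) -> 1  [called from main, line 51]
Origin of each log line:
  1 — gauge_drift, line 26
  2 — fold_scores, line 2
  3 — index_entries, line 10
  4-7 — index_entries, line 15
  8 — index_entries, line 16
  9 — gauge_drift, line 29
  10 — main, line 50
  11 — update_gauge, line 34
  12 — update_gauge, line 37
  13 — grade_run, line 42
  14 — main, line 52
A correct fix: line 44: replace `%` with `*`.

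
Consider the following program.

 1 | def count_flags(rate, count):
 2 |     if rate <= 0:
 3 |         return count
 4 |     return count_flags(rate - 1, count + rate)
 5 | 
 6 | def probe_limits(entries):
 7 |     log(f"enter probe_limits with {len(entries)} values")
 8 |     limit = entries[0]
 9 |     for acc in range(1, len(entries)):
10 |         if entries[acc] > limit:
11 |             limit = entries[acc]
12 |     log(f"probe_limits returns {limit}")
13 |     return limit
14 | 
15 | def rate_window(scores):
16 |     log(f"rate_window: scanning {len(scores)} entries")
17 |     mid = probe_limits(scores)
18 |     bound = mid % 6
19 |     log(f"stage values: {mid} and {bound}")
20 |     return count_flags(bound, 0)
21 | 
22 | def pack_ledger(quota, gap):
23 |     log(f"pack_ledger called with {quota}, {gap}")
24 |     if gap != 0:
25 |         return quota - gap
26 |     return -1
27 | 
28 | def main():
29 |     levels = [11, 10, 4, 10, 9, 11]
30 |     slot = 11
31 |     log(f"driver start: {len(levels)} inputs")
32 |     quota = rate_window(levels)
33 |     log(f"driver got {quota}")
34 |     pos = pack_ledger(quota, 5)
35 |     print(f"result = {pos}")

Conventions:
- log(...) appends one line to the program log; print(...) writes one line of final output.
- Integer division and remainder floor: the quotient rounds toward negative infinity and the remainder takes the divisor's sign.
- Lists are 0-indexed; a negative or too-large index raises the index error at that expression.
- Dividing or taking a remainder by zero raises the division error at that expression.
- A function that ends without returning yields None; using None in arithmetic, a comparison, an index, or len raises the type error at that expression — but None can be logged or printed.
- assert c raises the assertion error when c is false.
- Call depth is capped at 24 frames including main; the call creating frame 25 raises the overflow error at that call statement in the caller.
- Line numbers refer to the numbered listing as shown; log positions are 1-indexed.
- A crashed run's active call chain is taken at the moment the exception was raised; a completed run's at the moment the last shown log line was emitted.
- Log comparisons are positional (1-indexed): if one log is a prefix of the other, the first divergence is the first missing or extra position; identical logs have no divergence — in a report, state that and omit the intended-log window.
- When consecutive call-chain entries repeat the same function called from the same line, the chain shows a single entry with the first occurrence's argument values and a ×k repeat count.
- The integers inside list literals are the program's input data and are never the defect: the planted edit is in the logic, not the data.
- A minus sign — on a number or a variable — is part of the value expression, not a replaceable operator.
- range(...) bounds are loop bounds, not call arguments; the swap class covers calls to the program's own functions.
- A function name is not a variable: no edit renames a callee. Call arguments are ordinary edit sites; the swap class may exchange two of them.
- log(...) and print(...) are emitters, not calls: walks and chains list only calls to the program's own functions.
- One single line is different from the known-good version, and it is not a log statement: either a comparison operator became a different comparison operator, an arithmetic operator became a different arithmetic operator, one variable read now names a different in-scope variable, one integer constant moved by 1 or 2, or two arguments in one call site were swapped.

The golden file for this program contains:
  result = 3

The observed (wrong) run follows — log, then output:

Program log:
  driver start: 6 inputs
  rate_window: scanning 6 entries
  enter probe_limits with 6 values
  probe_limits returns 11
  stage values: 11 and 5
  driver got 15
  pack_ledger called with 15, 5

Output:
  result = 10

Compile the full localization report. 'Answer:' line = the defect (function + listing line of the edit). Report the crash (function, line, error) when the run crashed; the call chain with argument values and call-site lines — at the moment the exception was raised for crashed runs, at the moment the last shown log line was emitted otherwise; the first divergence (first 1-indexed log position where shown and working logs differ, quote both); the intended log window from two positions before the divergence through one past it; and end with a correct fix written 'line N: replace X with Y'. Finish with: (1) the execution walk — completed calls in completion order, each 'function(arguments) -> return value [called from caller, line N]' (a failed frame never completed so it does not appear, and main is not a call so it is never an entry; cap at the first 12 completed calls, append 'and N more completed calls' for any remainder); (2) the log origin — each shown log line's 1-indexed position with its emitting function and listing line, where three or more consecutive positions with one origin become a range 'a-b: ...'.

Answer: the defect is in pack_ledger at line 25.
The tell: Every logged value matches the working version; the printed result is what differs.
Call chain: main -> pack_ledger(15, 5) (called at line 34).
First divergence: none (the log streams are identical).
Execution walk:
  probe_limits([11, 10, 4, 10, 9, 11]) -> 11  [called from rate_window, line 17]
  count_flags(0, 15) -> 15  [called from count_flags, line 4]
  count_flags(1, 14) -> 15  [called from count_flags, line 4]
  count_flags(2, 12) -> 15  [called from count_flags, line 4]
  count_flags(3, 9) -> 15  [called from count_flags, line 4]
  count_flags(4, 5) -> 15  [called from count_flags, line 4]
  count_flags(5, 0) -> 15  [called from rate_window, line 20]
  rate_window([11, 10, 4, 10, 9, 11]) -> 15  [called from main, line 32]
  pack_ledger(15, 5) -> 10  [called from main, line 34]
Log origins:
  1: from main, line 31
  2: from rate_window, line 16
  3: from probe_limits, line 7
  4: from probe_limits, line 12
  5: from rate_window, line 19
  6: from main, line 33
  7: from pack_ledger, line 23
A correct fix: line 25: replace `-` with `//`.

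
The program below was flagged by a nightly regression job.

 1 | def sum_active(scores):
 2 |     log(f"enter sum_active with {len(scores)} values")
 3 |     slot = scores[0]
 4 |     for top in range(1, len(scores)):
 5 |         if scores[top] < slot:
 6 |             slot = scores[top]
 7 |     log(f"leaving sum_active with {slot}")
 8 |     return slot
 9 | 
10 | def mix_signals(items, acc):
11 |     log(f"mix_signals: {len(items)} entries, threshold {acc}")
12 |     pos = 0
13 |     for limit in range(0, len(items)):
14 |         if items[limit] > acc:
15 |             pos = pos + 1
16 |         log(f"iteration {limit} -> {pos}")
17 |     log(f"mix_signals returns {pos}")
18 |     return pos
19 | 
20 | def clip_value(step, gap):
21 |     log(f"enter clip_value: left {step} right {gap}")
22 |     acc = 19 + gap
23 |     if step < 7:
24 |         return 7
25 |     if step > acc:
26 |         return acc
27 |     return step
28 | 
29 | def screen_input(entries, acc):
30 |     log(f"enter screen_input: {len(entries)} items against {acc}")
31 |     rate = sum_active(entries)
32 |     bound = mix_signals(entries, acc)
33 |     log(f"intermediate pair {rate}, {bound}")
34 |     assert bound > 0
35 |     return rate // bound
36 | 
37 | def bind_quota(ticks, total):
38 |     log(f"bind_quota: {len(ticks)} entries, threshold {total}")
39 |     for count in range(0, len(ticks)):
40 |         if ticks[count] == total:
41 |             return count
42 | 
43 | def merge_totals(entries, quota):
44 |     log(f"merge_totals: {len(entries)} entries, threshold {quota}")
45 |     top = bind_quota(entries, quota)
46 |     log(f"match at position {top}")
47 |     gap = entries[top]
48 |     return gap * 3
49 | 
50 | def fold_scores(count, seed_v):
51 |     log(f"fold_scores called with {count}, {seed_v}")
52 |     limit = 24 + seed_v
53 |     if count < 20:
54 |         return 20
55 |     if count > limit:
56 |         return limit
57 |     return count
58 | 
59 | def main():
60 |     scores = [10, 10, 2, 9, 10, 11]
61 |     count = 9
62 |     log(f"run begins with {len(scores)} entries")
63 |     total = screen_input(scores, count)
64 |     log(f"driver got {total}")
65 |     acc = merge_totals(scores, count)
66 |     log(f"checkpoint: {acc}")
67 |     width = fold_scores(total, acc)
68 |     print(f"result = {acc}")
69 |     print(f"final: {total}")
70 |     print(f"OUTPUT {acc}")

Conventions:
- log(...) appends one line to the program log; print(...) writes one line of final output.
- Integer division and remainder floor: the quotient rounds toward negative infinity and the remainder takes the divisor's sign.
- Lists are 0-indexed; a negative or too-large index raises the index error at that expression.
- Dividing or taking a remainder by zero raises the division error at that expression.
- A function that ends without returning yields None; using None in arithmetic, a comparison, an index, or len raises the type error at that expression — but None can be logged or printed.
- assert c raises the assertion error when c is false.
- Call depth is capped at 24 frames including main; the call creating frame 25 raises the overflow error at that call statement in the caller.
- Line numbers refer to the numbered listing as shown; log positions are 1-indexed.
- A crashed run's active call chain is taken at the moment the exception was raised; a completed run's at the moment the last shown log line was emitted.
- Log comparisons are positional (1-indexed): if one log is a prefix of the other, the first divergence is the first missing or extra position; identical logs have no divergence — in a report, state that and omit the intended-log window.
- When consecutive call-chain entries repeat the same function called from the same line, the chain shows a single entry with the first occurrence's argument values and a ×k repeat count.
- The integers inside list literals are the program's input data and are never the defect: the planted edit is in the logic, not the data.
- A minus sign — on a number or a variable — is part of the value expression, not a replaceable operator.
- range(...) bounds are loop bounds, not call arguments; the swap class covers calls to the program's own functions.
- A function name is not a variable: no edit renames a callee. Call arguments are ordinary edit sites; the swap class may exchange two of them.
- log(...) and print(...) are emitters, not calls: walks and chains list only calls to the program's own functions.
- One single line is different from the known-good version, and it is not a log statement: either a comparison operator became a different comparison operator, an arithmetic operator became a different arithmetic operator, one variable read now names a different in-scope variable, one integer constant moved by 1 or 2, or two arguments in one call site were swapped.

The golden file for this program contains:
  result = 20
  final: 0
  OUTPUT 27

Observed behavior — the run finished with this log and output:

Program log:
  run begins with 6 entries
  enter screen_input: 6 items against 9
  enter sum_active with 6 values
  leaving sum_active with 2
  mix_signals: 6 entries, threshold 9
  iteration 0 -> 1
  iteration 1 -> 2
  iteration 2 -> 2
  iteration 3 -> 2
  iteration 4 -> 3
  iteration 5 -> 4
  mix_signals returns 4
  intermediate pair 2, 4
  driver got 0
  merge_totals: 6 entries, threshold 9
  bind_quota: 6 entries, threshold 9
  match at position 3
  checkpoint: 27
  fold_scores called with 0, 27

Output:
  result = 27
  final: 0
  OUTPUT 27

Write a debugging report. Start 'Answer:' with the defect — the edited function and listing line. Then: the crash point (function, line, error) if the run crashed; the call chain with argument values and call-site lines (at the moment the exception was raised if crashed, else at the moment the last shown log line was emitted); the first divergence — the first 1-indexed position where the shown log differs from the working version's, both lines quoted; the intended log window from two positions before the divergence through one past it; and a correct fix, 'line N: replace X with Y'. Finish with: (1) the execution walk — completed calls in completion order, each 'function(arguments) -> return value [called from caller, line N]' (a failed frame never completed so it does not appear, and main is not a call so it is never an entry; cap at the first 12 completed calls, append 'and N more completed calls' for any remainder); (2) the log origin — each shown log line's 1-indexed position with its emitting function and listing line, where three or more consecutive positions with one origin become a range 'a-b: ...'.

Answer: the defect is in main at line 68.
Key observation: Nothing in the log betrays the bug — only the output does.
Call chain: main -> fold_scores(0, 27) (called at line 67).
First divergence: none — the logs agree in full.
Execution walk:
  sum_active([10, 10, 2, 9, 10, 11]) -> 2  [called from screen_input, line 31]
  mix_signals([10, 10, 2, 9, 10, 11], 9) -> 4  [called from screen_input, line 32]
  screen_input([10, 10, 2, 9, 10, 11], 9) -> 0  [called from main, line 63]
  bind_quota([10, 10, 2, 9, 10, 11], 9) -> 3  [called from merge_totals, line 45]
  merge_totals([10, 10, 2, 9, 10, 11], 9) -> 27  [called from main, line 65]
  fold_scores(0, 27) -> 20  [called from main, line 67]
Log origins:
  1 — main, line 62
  2 — screen_input, line 30
  3 — sum_active, line 2
  4 — sum_active, line 7
  5 — mix_signals, line 11
  6-11 — mix_signals, line 16
  12 — mix_signals, line 17
  13 — screen_input, line 33
  14 — main, line 64
  15 — merge_totals, line 44
  16 — bind_quota, line 38
  17 — merge_totals, line 46
  18 — main, line 66
  19 — fold_scores, line 51
A correct fix: line 68: replace `acc` with `width`.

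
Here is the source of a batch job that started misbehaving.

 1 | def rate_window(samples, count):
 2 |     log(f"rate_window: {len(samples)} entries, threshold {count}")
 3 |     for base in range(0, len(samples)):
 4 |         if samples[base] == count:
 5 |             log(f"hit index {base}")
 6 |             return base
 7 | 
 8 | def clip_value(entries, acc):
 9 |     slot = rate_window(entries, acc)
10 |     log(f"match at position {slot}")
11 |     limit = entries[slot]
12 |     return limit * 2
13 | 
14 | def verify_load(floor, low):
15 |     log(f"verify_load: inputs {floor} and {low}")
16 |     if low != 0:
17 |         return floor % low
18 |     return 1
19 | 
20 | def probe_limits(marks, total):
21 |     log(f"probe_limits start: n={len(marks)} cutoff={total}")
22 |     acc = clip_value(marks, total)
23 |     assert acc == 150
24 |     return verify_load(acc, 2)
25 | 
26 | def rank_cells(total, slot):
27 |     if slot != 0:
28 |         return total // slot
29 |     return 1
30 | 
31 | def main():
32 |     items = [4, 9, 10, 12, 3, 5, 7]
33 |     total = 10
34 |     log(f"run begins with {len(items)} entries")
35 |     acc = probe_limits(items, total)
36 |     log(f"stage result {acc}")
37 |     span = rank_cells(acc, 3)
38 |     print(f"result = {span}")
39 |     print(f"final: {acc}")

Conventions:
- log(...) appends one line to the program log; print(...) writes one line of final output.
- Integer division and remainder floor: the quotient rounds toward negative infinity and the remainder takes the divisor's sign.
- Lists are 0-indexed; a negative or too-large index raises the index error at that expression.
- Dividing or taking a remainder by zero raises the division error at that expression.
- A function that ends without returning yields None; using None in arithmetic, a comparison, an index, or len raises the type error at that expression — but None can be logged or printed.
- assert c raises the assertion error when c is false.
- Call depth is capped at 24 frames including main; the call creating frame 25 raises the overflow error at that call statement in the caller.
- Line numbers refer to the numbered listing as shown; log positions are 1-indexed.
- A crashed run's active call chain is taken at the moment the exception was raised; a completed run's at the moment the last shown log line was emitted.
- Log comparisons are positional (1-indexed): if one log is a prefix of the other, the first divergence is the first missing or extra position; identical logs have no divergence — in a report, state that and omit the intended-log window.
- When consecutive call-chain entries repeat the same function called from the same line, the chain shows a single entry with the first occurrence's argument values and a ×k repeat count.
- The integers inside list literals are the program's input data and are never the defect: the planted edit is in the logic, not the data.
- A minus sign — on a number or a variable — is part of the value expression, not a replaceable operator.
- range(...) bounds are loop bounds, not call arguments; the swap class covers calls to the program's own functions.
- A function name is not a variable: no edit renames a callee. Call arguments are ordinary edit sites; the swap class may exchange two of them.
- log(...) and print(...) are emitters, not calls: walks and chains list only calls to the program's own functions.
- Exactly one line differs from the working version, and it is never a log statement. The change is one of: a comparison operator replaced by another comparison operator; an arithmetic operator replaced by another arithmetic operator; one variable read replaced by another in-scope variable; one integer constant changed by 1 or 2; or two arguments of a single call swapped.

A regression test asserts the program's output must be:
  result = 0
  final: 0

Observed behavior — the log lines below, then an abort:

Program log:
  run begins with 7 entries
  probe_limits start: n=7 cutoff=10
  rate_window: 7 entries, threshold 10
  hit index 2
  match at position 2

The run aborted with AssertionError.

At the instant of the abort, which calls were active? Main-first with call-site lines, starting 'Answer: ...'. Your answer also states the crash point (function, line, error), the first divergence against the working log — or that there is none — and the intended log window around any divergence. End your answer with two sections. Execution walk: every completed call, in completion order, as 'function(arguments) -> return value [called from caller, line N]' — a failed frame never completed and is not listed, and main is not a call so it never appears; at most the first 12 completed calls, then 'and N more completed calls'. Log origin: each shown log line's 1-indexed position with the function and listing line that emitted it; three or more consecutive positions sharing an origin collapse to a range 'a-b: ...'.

Answer: main -> probe_limits (called at line 35).
The tell: Only 5 log lines were emitted before the run died; the intended continuation was 'verify_load: inputs 20 and 2'.
Crash: probe_limits, line 23, AssertionError.
First divergence: position 6 — after 5 matching lines the faulty run goes silent; intended next line 'verify_load: inputs 20 and 2'.
Intended log window:
  4: hit index 2
  5: match at position 2
  6: verify_load: inputs 20 and 2
  7: stage result 0
Execution walk:
  rate_window([4, 9, 10, 12, 3, 5, 7], 10) -> 2  [called from clip_value, line 9]
  clip_value([4, 9, 10, 12, 3, 5, 7], 10) -> 20  [called from probe_limits, line 22]
Log origins:
  1: logged in main at line 34
  2: logged in probe_limits at line 21
  3: logged in rate_window at line 2
  4: logged in rate_window at line 5
  5: logged in clip_value at line 10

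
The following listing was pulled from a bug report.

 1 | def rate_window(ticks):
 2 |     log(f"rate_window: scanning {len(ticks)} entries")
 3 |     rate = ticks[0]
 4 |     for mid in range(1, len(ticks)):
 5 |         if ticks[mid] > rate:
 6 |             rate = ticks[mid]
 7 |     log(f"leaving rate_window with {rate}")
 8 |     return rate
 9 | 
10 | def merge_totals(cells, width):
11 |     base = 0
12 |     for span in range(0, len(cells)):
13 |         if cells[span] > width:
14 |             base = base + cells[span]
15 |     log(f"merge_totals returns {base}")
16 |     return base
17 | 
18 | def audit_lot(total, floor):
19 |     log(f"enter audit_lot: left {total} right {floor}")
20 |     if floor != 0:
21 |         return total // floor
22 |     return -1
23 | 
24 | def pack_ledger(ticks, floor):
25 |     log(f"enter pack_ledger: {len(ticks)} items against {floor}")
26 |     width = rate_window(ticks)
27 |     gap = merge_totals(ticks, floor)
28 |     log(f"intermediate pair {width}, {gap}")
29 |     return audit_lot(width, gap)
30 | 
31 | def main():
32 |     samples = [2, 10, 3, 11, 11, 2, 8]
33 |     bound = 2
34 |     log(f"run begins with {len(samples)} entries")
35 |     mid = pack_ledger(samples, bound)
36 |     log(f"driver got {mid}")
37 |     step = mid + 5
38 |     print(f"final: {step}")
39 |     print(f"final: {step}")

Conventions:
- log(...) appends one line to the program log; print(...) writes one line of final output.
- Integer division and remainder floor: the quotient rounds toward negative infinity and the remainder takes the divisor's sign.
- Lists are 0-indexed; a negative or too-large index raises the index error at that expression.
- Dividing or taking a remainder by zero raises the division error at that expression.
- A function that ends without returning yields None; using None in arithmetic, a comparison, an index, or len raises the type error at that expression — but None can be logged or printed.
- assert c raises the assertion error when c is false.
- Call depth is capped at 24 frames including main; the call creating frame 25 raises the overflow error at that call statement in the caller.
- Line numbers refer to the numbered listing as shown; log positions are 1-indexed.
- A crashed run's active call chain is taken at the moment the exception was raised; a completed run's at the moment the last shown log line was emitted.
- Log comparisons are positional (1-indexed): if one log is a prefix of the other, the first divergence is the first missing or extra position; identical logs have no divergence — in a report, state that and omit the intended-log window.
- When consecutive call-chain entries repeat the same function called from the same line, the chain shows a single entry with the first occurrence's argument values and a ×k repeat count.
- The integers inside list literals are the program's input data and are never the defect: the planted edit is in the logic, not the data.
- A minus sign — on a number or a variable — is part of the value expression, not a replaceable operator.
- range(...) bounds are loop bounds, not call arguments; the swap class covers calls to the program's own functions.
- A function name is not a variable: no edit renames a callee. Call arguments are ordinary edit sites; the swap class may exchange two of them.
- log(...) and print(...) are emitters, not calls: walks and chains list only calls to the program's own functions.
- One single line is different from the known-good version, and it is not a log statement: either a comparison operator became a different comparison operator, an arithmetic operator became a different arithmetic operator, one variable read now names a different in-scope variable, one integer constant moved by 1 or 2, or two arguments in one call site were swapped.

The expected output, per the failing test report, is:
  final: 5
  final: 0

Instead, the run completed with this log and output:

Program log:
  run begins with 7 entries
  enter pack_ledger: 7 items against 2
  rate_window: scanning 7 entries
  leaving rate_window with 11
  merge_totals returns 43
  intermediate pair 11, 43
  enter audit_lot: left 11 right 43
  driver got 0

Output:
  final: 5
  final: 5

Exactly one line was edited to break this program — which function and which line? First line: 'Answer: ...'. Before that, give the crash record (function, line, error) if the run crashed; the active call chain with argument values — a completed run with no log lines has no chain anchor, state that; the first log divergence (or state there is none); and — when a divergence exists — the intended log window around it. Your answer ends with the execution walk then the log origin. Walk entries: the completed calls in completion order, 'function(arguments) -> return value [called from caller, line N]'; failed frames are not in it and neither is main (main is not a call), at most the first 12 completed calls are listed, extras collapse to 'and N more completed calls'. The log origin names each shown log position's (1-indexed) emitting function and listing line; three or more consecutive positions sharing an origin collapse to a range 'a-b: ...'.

Answer: the defect is in main at line 39.
Key observation: Nothing in the log betrays the bug — only the output does.
Call chain: main.
First divergence: none; the two logs match at every position.
Execution walk:
  rate_window([2, 10, 3, 11, 11, 2, 8]) -> 11  [called from pack_ledger, line 26]
  merge_totals([2, 10, 3, 11, 11, 2, 8], 2) -> 43  [called from pack_ledger, line 27]
  audit_lot(11, 43) -> 0  [called from pack_ledger, line 29]
  pack_ledger([2, 10, 3, 11, 11, 2, 8], 2) -> 0  [called from main, line 35]
Log origin:
  1: emitted by main (line 34)
  2: emitted by pack_ledger (line 25)
  3: emitted by rate_window (line 2)
  4: emitted by rate_window (line 7)
  5: emitted by merge_totals (line 15)
  6: emitted by pack_ledger (line 28)
  7: emitted by audit_lot (line 19)
  8: emitted by main (line 36)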